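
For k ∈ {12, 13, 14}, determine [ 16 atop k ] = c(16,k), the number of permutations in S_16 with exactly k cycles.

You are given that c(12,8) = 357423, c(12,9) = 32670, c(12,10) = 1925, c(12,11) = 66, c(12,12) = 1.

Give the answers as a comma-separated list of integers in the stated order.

4899622, 218400, 6580

@13  (13,9):32670·12+357423→749463, (13,10):1925·12+32670→55770, (13,11):66·12+1925→2717, (13,12):1·12+66→78, (13,13):0·12+1→1
@14  (14,10):55770·13+749463→1474473, (14,11):2717·13+55770→91091, (14,12):78·13+2717→3731, (14,13):1·13+78→91, (14,14):0·13+1→1
@15  (15,11):91091·14+1474473→2749747, (15,12):3731·14+91091→143325, (15,13):91·14+3731→5005, (15,14):1·14+91→105
@16  (16,12):143325·15+2749747→4899622, (16,13):5005·15+143325→218400, (16,14):105·15+5005→6580
Read c(16,12) = 4899622, c(16,13) = 218400, c(16,14) = 6580.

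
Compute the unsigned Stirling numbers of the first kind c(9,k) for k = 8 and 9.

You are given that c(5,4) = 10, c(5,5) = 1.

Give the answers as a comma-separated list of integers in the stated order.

36, 1

@6  (6,5):1·5+10→15, (6,6):0·5+1→1
@7  (7,6):1·6+15→21, (7,7):0·6+1→1
@8  (8,7):1·7+21→28, (8,8):0·7+1→1
@9  (9,8):1·8+28→36, (9,9):0·8+1→1
Read c(9,8) = 36, c(9,9) = 1.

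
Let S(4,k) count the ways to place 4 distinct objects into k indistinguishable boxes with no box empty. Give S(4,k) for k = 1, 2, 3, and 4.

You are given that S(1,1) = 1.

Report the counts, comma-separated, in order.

1, 7, 6, 1

r2: T_2,1=1×1+0=1; T_2,2=2×0+1=1
r3: T_3,1=1×1+0=1; T_3,2=2×1+1=3; T_3,3=3×0+1=1
r4: T_4,1=1×1+0=1; T_4,2=2×3+1=7; T_4,3=3×1+3=6; T_4,4=4×0+1=1
Read S(4,1) = 1, S(4,2) = 7, S(4,3) = 6, S(4,4) = 1.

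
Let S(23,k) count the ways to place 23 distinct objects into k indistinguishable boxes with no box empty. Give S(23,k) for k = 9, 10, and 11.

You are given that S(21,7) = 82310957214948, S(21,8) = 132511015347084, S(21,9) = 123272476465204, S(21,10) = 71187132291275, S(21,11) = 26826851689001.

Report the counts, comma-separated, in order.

12320068811796900, 9593401297313460, 4864251308951100

[22] T[22,8]:8*132511015347084+82310957214948=1142399079991620 · T[22,9]:9*123272476465204+132511015347084=1241963303533920 · T[22,10]:10*71187132291275+123272476465204=835143799377954 · T[22,11]:11*26826851689001+71187132291275=366282500870286
[23] T[23,9]:9*1241963303533920+1142399079991620=12320068811796900 · T[23,10]:10*835143799377954+1241963303533920=9593401297313460 · T[23,11]:11*366282500870286+835143799377954=4864251308951100
Read S(23,9) = 12320068811796900, S(23,10) = 9593401297313460, S(23,11) = 4864251308951100.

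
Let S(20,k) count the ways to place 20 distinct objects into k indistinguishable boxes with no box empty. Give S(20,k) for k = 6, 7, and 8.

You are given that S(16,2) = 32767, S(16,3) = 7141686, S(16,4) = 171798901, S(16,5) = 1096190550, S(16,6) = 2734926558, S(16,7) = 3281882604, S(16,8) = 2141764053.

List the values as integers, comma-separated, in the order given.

@17  (17,3):7141686·3+32767→21457825, (17,4):171798901·4+7141686→694337290, (17,5):1096190550·5+171798901→5652751651, (17,6):2734926558·6+1096190550→17505749898, (17,7):3281882604·7+2734926558→25708104786, (17,8):2141764053·8+3281882604→20415995028
@18  (18,4):694337290·4+21457825→2798806985, (18,5):5652751651·5+694337290→28958095545, (18,6):17505749898·6+5652751651→110687251039, (18,7):25708104786·7+17505749898→197462483400, (18,8):20415995028·8+25708104786→189036065010
@19  (19,5):28958095545·5+2798806985→147589284710, (19,6):110687251039·6+28958095545→693081601779, (19,7):197462483400·7+110687251039→1492924634839, (19,8):189036065010·8+197462483400→1709751003480
@20  (20,6):693081601779·6+147589284710→4306078895384, (20,7):1492924634839·7+693081601779→11143554045652, (20,8):1709751003480·8+1492924634839→15170932662679
Read S(20,6) = 4306078895384, S(20,7) = 11143554045652, S(20,8) = 15170932662679.

4306078895384, 11143554045652, 15170932662679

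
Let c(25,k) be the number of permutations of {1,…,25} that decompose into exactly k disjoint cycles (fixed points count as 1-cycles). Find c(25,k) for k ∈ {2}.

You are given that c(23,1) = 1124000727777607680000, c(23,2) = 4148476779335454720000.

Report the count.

r24: T_24,1=23×1124000727777607680000+0=25852016738884976640000; T_24,2=23×4148476779335454720000+1124000727777607680000=96538966652493066240000
r25: T_25,2=24×96538966652493066240000+25852016738884976640000=2342787216398718566400000
Read c(25,2) = 2342787216398718566400000.

2342787216398718566400000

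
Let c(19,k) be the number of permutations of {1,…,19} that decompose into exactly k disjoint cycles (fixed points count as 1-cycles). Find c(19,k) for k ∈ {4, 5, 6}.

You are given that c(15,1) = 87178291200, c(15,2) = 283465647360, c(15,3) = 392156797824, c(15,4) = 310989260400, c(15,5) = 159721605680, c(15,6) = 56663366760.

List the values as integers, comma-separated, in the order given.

30321254007719424, 17950712280921504, 7551527592063024

r16: T_16,1=15×87178291200+0=1307674368000; T_16,2=15×283465647360+87178291200=4339163001600; T_16,3=15×392156797824+283465647360=6165817614720; T_16,4=15×310989260400+392156797824=5056995703824; T_16,5=15×159721605680+310989260400=2706813345600; T_16,6=15×56663366760+159721605680=1009672107080
r17: T_17,2=16×4339163001600+1307674368000=70734282393600; T_17,3=16×6165817614720+4339163001600=102992244837120; T_17,4=16×5056995703824+6165817614720=87077748875904; T_17,5=16×2706813345600+5056995703824=48366009233424; T_17,6=16×1009672107080+2706813345600=18861567058880
r18: T_18,3=17×102992244837120+70734282393600=1821602444624640; T_18,4=17×87077748875904+102992244837120=1583313975727488; T_18,5=17×48366009233424+87077748875904=909299905844112; T_18,6=17×18861567058880+48366009233424=369012649234384
r19: T_19,4=18×1583313975727488+1821602444624640=30321254007719424; T_19,5=18×909299905844112+1583313975727488=17950712280921504; T_19,6=18×369012649234384+909299905844112=7551527592063024
Read c(19,4) = 30321254007719424, c(19,5) = 17950712280921504, c(19,6) = 7551527592063024.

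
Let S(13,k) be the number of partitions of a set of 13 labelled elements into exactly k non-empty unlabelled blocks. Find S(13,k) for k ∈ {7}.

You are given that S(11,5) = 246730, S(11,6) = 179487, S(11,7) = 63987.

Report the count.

5715424

i=12: T(12,6)=246730+6·179487=1323652 | T(12,7)=179487+7·63987=627396
i=13: T(13,7)=1323652+7·627396=5715424
Read S(13,7) = 5715424.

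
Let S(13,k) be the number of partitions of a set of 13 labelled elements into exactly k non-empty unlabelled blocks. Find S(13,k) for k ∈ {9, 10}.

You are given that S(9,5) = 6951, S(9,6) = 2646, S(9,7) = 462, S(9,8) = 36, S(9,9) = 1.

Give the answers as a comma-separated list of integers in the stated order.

@10  (10,6):2646·6+6951→22827, (10,7):462·7+2646→5880, (10,8):36·8+462→750, (10,9):1·9+36→45, (10,10):0·10+1→1
@11  (11,7):5880·7+22827→63987, (11,8):750·8+5880→11880, (11,9):45·9+750→1155, (11,10):1·10+45→55
@12  (12,8):11880·8+63987→159027, (12,9):1155·9+11880→22275, (12,10):55·10+1155→1705
@13  (13,9):22275·9+159027→359502, (13,10):1705·10+22275→39325
Read S(13,9) = 359502, S(13,10) = 39325.

359502, 39325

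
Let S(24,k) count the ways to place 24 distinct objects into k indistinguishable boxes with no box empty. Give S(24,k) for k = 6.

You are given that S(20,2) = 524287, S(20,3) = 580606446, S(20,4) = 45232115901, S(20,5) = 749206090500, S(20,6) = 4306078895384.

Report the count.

6090236036084530

i=21: T(21,3)=524287+3·580606446=1742343625 | T(21,4)=580606446+4·45232115901=181509070050 | T(21,5)=45232115901+5·749206090500=3791262568401 | T(21,6)=749206090500+6·4306078895384=26585679462804
i=22: T(22,4)=1742343625+4·181509070050=727778623825 | T(22,5)=181509070050+5·3791262568401=19137821912055 | T(22,6)=3791262568401+6·26585679462804=163305339345225
i=23: T(23,5)=727778623825+5·19137821912055=96416888184100 | T(23,6)=19137821912055+6·163305339345225=998969857983405
i=24: T(24,6)=96416888184100+6·998969857983405=6090236036084530
Read S(24,6) = 6090236036084530.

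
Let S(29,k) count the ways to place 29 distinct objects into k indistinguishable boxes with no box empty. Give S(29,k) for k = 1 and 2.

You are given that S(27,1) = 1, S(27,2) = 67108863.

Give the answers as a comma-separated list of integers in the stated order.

1, 268435455

i=28: T(28,1)=0+1·1=1 | T(28,2)=1+2·67108863=134217727
i=29: T(29,1)=0+1·1=1 | T(29,2)=1+2·134217727=268435455
Read S(29,1) = 1, S(29,2) = 268435455.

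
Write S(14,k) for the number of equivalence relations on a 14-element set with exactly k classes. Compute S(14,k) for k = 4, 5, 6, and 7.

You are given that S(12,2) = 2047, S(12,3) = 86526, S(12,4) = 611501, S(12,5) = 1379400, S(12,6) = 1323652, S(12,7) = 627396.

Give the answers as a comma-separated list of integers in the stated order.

@13  (13,3):86526·3+2047→261625, (13,4):611501·4+86526→2532530, (13,5):1379400·5+611501→7508501, (13,6):1323652·6+1379400→9321312, (13,7):627396·7+1323652→5715424
@14  (14,4):2532530·4+261625→10391745, (14,5):7508501·5+2532530→40075035, (14,6):9321312·6+7508501→63436373, (14,7):5715424·7+9321312→49329280
Read S(14,4) = 10391745, S(14,5) = 40075035, S(14,6) = 63436373, S(14,7) = 49329280.

10391745, 40075035, 63436373, 49329280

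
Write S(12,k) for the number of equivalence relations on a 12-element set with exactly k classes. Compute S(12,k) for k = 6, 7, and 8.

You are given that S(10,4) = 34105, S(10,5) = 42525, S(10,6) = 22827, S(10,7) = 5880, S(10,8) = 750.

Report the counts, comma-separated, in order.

r11: T_11,5=5×42525+34105=246730; T_11,6=6×22827+42525=179487; T_11,7=7×5880+22827=63987; T_11,8=8×750+5880=11880
r12: T_12,6=6×179487+246730=1323652; T_12,7=7×63987+179487=627396; T_12,8=8×11880+63987=159027
Read S(12,6) = 1323652, S(12,7) = 627396, S(12,8) = 159027.

1323652, 627396, 159027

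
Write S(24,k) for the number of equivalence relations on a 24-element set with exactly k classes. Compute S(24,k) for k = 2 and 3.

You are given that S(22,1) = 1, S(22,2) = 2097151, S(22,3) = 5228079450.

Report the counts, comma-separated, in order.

r23: T_23,1=1×1+0=1; T_23,2=2×2097151+1=4194303; T_23,3=3×5228079450+2097151=15686335501
r24: T_24,2=2×4194303+1=8388607; T_24,3=3×15686335501+4194303=47063200806
Read S(24,2) = 8388607, S(24,3) = 47063200806.

8388607, 47063200806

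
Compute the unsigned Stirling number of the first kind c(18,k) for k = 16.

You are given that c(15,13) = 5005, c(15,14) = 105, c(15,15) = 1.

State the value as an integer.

[16] T[16,14]:15*105+5005=6580 · T[16,15]:15*1+105=120 · T[16,16]:15*0+1=1
[17] T[17,15]:16*120+6580=8500 · T[17,16]:16*1+120=136
[18] T[18,16]:17*136+8500=10812
Read c(18,16) = 10812.

10812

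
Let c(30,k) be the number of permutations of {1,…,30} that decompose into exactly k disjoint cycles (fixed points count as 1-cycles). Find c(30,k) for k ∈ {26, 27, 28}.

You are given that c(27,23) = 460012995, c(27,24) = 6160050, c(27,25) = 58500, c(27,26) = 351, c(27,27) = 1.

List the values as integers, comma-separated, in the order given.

r28: T_28,24=27×6160050+460012995=626334345; T_28,25=27×58500+6160050=7739550; T_28,26=27×351+58500=67977; T_28,27=27×1+351=378; T_28,28=27×0+1=1
r29: T_29,25=28×7739550+626334345=843041745; T_29,26=28×67977+7739550=9642906; T_29,27=28×378+67977=78561; T_29,28=28×1+378=406
r30: T_30,26=29×9642906+843041745=1122686019; T_30,27=29×78561+9642906=11921175; T_30,28=29×406+78561=90335
Read c(30,26) = 1122686019, c(30,27) = 11921175, c(30,28) = 90335.

1122686019, 11921175, 90335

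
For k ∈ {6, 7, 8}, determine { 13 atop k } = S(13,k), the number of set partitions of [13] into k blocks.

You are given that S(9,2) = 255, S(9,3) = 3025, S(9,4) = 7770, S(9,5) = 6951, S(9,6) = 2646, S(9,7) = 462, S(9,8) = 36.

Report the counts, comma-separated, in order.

i=10: T(10,3)=255+3·3025=9330 | T(10,4)=3025+4·7770=34105 | T(10,5)=7770+5·6951=42525 | T(10,6)=6951+6·2646=22827 | T(10,7)=2646+7·462=5880 | T(10,8)=462+8·36=750
i=11: T(11,4)=9330+4·34105=145750 | T(11,5)=34105+5·42525=246730 | T(11,6)=42525+6·22827=179487 | T(11,7)=22827+7·5880=63987 | T(11,8)=5880+8·750=11880
i=12: T(12,5)=145750+5·246730=1379400 | T(12,6)=246730+6·179487=1323652 | T(12,7)=179487+7·63987=627396 | T(12,8)=63987+8·11880=159027
i=13: T(13,6)=1379400+6·1323652=9321312 | T(13,7)=1323652+7·627396=5715424 | T(13,8)=627396+8·159027=1899612
Read S(13,6) = 9321312, S(13,7) = 5715424, S(13,8) = 1899612.

9321312, 5715424, 1899612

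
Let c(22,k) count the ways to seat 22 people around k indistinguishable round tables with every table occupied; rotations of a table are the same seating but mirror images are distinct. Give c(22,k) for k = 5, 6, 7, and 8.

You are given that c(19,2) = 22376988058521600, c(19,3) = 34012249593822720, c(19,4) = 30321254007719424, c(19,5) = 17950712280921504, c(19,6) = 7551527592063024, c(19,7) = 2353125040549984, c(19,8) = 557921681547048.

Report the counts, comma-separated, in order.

i=20: T(20,3)=22376988058521600+19·34012249593822720=668609730341153280 | T(20,4)=34012249593822720+19·30321254007719424=610116075740491776 | T(20,5)=30321254007719424+19·17950712280921504=371384787345228000 | T(20,6)=17950712280921504+19·7551527592063024=161429736530118960 | T(20,7)=7551527592063024+19·2353125040549984=52260903362512720 | T(20,8)=2353125040549984+19·557921681547048=12953636989943896
i=21: T(21,4)=668609730341153280+20·610116075740491776=12870931245150988800 | T(21,5)=610116075740491776+20·371384787345228000=8037811822645051776 | T(21,6)=371384787345228000+20·161429736530118960=3599979517947607200 | T(21,7)=161429736530118960+20·52260903362512720=1206647803780373360 | T(21,8)=52260903362512720+20·12953636989943896=311333643161390640
i=22: T(22,5)=12870931245150988800+21·8037811822645051776=181664979520697076096 | T(22,6)=8037811822645051776+21·3599979517947607200=83637381699544802976 | T(22,7)=3599979517947607200+21·1206647803780373360=28939583397335447760 | T(22,8)=1206647803780373360+21·311333643161390640=7744654310169576800
Read c(22,5) = 181664979520697076096, c(22,6) = 83637381699544802976, c(22,7) = 28939583397335447760, c(22,8) = 7744654310169576800.

181664979520697076096, 83637381699544802976, 28939583397335447760, 7744654310169576800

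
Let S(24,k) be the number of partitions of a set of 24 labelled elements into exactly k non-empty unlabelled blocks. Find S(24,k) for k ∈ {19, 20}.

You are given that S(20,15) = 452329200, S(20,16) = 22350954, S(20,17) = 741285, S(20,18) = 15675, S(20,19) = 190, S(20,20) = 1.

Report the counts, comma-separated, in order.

i=21: T(21,16)=452329200+16·22350954=809944464 | T(21,17)=22350954+17·741285=34952799 | T(21,18)=741285+18·15675=1023435 | T(21,19)=15675+19·190=19285 | T(21,20)=190+20·1=210
i=22: T(22,17)=809944464+17·34952799=1404142047 | T(22,18)=34952799+18·1023435=53374629 | T(22,19)=1023435+19·19285=1389850 | T(22,20)=19285+20·210=23485
i=23: T(23,18)=1404142047+18·53374629=2364885369 | T(23,19)=53374629+19·1389850=79781779 | T(23,20)=1389850+20·23485=1859550
i=24: T(24,19)=2364885369+19·79781779=3880739170 | T(24,20)=79781779+20·1859550=116972779
Read S(24,19) = 3880739170, S(24,20) = 116972779.

3880739170, 116972779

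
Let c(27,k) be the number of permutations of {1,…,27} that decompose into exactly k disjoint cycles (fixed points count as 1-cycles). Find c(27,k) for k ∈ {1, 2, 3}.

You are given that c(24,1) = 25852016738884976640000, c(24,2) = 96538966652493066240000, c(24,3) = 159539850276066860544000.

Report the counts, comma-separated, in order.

row 25: T[25][1]=24·25852016738884976640000+0=620448401733239439360000  T[25][2]=24·96538966652493066240000+25852016738884976640000=2342787216398718566400000  T[25][3]=24·159539850276066860544000+96538966652493066240000=3925495373278097719296000
row 26: T[26][1]=25·620448401733239439360000+0=15511210043330985984000000  T[26][2]=25·2342787216398718566400000+620448401733239439360000=59190128811701203599360000  T[26][3]=25·3925495373278097719296000+2342787216398718566400000=100480171548351161548800000
row 27: T[27][1]=26·15511210043330985984000000+0=403291461126605635584000000  T[27][2]=26·59190128811701203599360000+15511210043330985984000000=1554454559147562279567360000  T[27][3]=26·100480171548351161548800000+59190128811701203599360000=2671674589068831403868160000
Read c(27,1) = 403291461126605635584000000, c(27,2) = 1554454559147562279567360000, c(27,3) = 2671674589068831403868160000.

403291461126605635584000000, 1554454559147562279567360000, 2671674589068831403868160000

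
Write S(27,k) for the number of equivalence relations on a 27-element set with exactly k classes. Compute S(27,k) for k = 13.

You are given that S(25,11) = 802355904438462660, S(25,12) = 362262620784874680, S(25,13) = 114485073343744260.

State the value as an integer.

@26  (26,12):362262620784874680·12+802355904438462660→5149507353856958820, (26,13):114485073343744260·13+362262620784874680→1850568574253550060
@27  (27,13):1850568574253550060·13+5149507353856958820→29206898819153109600
Read S(27,13) = 29206898819153109600.

29206898819153109600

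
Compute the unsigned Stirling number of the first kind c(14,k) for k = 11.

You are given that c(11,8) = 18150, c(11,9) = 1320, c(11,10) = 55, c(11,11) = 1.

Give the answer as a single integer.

i=12: T(12,9)=18150+11·1320=32670 | T(12,10)=1320+11·55=1925 | T(12,11)=55+11·1=66
i=13: T(13,10)=32670+12·1925=55770 | T(13,11)=1925+12·66=2717
i=14: T(14,11)=55770+13·2717=91091
Read c(14,11) = 91091.

91091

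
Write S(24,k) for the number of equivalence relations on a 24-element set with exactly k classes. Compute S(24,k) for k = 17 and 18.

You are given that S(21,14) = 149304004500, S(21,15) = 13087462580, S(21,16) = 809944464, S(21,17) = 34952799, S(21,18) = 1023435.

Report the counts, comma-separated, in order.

i=22: T(22,15)=149304004500+15·13087462580=345615943200 | T(22,16)=13087462580+16·809944464=26046574004 | T(22,17)=809944464+17·34952799=1404142047 | T(22,18)=34952799+18·1023435=53374629
i=23: T(23,16)=345615943200+16·26046574004=762361127264 | T(23,17)=26046574004+17·1404142047=49916988803 | T(23,18)=1404142047+18·53374629=2364885369
i=24: T(24,17)=762361127264+17·49916988803=1610949936915 | T(24,18)=49916988803+18·2364885369=92484925445
Read S(24,17) = 1610949936915, S(24,18) = 92484925445.

1610949936915, 92484925445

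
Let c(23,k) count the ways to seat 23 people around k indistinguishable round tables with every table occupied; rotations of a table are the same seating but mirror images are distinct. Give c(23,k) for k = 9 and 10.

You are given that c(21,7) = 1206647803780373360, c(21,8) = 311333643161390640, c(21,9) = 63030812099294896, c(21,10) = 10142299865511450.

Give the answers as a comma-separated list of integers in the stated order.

@22  (22,8):311333643161390640·21+1206647803780373360→7744654310169576800, (22,9):63030812099294896·21+311333643161390640→1634980697246583456, (22,10):10142299865511450·21+63030812099294896→276019109275035346
@23  (23,9):1634980697246583456·22+7744654310169576800→43714229649594412832, (23,10):276019109275035346·22+1634980697246583456→7707401101297361068
Read c(23,9) = 43714229649594412832, c(23,10) = 7707401101297361068.

43714229649594412832, 7707401101297361068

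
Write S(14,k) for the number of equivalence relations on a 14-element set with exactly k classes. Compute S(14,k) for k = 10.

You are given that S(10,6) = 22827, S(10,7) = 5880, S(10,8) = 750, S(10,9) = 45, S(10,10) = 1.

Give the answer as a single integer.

row 11: T[11][7]=7·5880+22827=63987  T[11][8]=8·750+5880=11880  T[11][9]=9·45+750=1155  T[11][10]=10·1+45=55
row 12: T[12][8]=8·11880+63987=159027  T[12][9]=9·1155+11880=22275  T[12][10]=10·55+1155=1705
row 13: T[13][9]=9·22275+159027=359502  T[13][10]=10·1705+22275=39325
row 14: T[14][10]=10·39325+359502=752752
Read S(14,10) = 752752.

752752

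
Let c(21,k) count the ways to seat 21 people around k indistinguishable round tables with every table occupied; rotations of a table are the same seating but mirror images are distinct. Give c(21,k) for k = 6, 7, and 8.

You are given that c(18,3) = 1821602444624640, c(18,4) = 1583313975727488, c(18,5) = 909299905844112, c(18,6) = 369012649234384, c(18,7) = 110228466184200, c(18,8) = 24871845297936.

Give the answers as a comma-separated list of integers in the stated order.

r19: T_19,4=18×1583313975727488+1821602444624640=30321254007719424; T_19,5=18×909299905844112+1583313975727488=17950712280921504; T_19,6=18×369012649234384+909299905844112=7551527592063024; T_19,7=18×110228466184200+369012649234384=2353125040549984; T_19,8=18×24871845297936+110228466184200=557921681547048
r20: T_20,5=19×17950712280921504+30321254007719424=371384787345228000; T_20,6=19×7551527592063024+17950712280921504=161429736530118960; T_20,7=19×2353125040549984+7551527592063024=52260903362512720; T_20,8=19×557921681547048+2353125040549984=12953636989943896
r21: T_21,6=20×161429736530118960+371384787345228000=3599979517947607200; T_21,7=20×52260903362512720+161429736530118960=1206647803780373360; T_21,8=20×12953636989943896+52260903362512720=311333643161390640
Read c(21,6) = 3599979517947607200, c(21,7) = 1206647803780373360, c(21,8) = 311333643161390640.

3599979517947607200, 1206647803780373360, 311333643161390640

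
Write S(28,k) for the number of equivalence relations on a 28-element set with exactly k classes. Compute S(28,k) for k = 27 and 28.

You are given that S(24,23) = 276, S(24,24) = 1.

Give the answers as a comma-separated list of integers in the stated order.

378, 1

@25  (25,24):1·24+276→300, (25,25):0·25+1→1
@26  (26,25):1·25+300→325, (26,26):0·26+1→1
@27  (27,26):1·26+325→351, (27,27):0·27+1→1
@28  (28,27):1·27+351→378, (28,28):0·28+1→1
Read S(28,27) = 378, S(28,28) = 1.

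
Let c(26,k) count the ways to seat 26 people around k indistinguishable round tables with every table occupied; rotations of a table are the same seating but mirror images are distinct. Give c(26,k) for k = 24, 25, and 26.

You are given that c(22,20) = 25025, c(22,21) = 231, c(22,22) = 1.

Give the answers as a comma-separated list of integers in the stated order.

i=23: T(23,21)=25025+22·231=30107 | T(23,22)=231+22·1=253 | T(23,23)=1+22·0=1
i=24: T(24,22)=30107+23·253=35926 | T(24,23)=253+23·1=276 | T(24,24)=1+23·0=1
i=25: T(25,23)=35926+24·276=42550 | T(25,24)=276+24·1=300 | T(25,25)=1+24·0=1
i=26: T(26,24)=42550+25·300=50050 | T(26,25)=300+25·1=325 | T(26,26)=1+25·0=1
Read c(26,24) = 50050, c(26,25) = 325, c(26,26) = 1.

50050, 325, 1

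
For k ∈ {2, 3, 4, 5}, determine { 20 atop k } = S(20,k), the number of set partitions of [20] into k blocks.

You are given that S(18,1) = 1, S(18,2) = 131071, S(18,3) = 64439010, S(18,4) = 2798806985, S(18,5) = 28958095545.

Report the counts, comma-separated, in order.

524287, 580606446, 45232115901, 749206090500

@19  (19,1):1·1+0→1, (19,2):131071·2+1→262143, (19,3):64439010·3+131071→193448101, (19,4):2798806985·4+64439010→11259666950, (19,5):28958095545·5+2798806985→147589284710
@20  (20,2):262143·2+1→524287, (20,3):193448101·3+262143→580606446, (20,4):11259666950·4+193448101→45232115901, (20,5):147589284710·5+11259666950→749206090500
Read S(20,2) = 524287, S(20,3) = 580606446, S(20,4) = 45232115901, S(20,5) = 749206090500.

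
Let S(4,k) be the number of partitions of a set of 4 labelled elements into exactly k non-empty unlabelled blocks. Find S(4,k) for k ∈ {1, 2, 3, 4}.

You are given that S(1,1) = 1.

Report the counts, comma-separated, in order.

1, 7, 6, 1

r2: T_2,1=1×1+0=1; T_2,2=2×0+1=1
r3: T_3,1=1×1+0=1; T_3,2=2×1+1=3; T_3,3=3×0+1=1
r4: T_4,1=1×1+0=1; T_4,2=2×3+1=7; T_4,3=3×1+3=6; T_4,4=4×0+1=1
Read S(4,1) = 1, S(4,2) = 7, S(4,3) = 6, S(4,4) = 1.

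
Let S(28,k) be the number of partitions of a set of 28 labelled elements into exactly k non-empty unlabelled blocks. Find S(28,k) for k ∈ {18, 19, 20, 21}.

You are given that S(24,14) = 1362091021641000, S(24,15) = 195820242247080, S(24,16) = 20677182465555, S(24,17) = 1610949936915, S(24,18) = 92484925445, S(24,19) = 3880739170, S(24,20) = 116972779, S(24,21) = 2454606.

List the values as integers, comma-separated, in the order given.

row 25: T[25][15]=15·195820242247080+1362091021641000=4299394655347200  T[25][16]=16·20677182465555+195820242247080=526655161695960  T[25][17]=17·1610949936915+20677182465555=48063331393110  T[25][18]=18·92484925445+1610949936915=3275678594925  T[25][19]=19·3880739170+92484925445=166218969675  T[25][20]=20·116972779+3880739170=6220194750  T[25][21]=21·2454606+116972779=168519505
row 26: T[26][16]=16·526655161695960+4299394655347200=12725877242482560  T[26][17]=17·48063331393110+526655161695960=1343731795378830  T[26][18]=18·3275678594925+48063331393110=107025546101760  T[26][19]=19·166218969675+3275678594925=6433839018750  T[26][20]=20·6220194750+166218969675=290622864675  T[26][21]=21·168519505+6220194750=9759104355
row 27: T[27][17]=17·1343731795378830+12725877242482560=35569317763922670  T[27][18]=18·107025546101760+1343731795378830=3270191625210510  T[27][19]=19·6433839018750+107025546101760=229268487458010  T[27][20]=20·290622864675+6433839018750=12246296312250  T[27][21]=21·9759104355+290622864675=495564056130
row 28: T[28][18]=18·3270191625210510+35569317763922670=94432767017711850  T[28][19]=19·229268487458010+3270191625210510=7626292886912700  T[28][20]=20·12246296312250+229268487458010=474194413703010  T[28][21]=21·495564056130+12246296312250=22653141490980
Read S(28,18) = 94432767017711850, S(28,19) = 7626292886912700, S(28,20) = 474194413703010, S(28,21) = 22653141490980.

94432767017711850, 7626292886912700, 474194413703010, 22653141490980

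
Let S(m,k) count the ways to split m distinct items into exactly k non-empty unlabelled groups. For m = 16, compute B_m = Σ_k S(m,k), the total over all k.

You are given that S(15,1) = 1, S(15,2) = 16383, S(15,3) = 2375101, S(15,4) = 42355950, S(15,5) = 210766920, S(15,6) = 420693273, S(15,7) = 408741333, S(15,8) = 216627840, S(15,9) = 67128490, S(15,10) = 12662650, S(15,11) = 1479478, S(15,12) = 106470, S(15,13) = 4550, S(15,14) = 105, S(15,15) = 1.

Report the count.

r16: T_16,1=1×1+0=1; T_16,2=2×16383+1=32767; T_16,3=3×2375101+16383=7141686; T_16,4=4×42355950+2375101=171798901; T_16,5=5×210766920+42355950=1096190550; T_16,6=6×420693273+210766920=2734926558; T_16,7=7×408741333+420693273=3281882604; T_16,8=8×216627840+408741333=2141764053; T_16,9=9×67128490+216627840=820784250; T_16,10=10×12662650+67128490=193754990; T_16,11=11×1479478+12662650=28936908; T_16,12=12×106470+1479478=2757118; T_16,13=13×4550+106470=165620; T_16,14=14×105+4550=6020; T_16,15=15×1+105=120; T_16,16=16×0+1=1
B_16 = ΣS(16,k) = 1+32767+7141686+171798901+1096190550+2734926558+3281882604+2141764053+820784250+193754990+28936908+2757118+165620+6020+120+1 = 10480142147

10480142147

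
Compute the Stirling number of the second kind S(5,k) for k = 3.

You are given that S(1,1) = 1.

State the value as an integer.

@2  (2,1):1·1+0→1, (2,2):0·2+1→1
@3  (3,1):1·1+0→1, (3,2):1·2+1→3, (3,3):0·3+1→1
@4  (4,2):3·2+1→7, (4,3):1·3+3→6
@5  (5,3):6·3+7→25
Read S(5,3) = 25.

25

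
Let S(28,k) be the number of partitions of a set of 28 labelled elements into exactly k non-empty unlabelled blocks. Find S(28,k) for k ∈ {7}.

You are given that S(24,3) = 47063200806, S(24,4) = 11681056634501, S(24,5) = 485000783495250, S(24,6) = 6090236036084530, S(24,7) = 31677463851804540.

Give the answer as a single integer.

i=25: T(25,4)=47063200806+4·11681056634501=46771289738810 | T(25,5)=11681056634501+5·485000783495250=2436684974110751 | T(25,6)=485000783495250+6·6090236036084530=37026417000002430 | T(25,7)=6090236036084530+7·31677463851804540=227832482998716310
i=26: T(26,5)=46771289738810+5·2436684974110751=12230196160292565 | T(26,6)=2436684974110751+6·37026417000002430=224595186974125331 | T(26,7)=37026417000002430+7·227832482998716310=1631853797991016600
i=27: T(27,6)=12230196160292565+6·224595186974125331=1359801318005044551 | T(27,7)=224595186974125331+7·1631853797991016600=11647571772911241531
i=28: T(28,7)=1359801318005044551+7·11647571772911241531=82892803728383735268
Read S(28,7) = 82892803728383735268.

82892803728383735268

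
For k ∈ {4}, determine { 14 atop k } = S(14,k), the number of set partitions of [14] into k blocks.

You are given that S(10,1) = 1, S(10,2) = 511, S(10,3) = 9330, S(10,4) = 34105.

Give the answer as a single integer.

r11: T_11,1=1×1+0=1; T_11,2=2×511+1=1023; T_11,3=3×9330+511=28501; T_11,4=4×34105+9330=145750
r12: T_12,2=2×1023+1=2047; T_12,3=3×28501+1023=86526; T_12,4=4×145750+28501=611501
r13: T_13,3=3×86526+2047=261625; T_13,4=4×611501+86526=2532530
r14: T_14,4=4×2532530+261625=10391745
Read S(14,4) = 10391745.

10391745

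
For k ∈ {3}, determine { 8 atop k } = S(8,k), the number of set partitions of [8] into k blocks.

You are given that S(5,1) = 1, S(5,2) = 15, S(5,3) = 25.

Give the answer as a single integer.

966

row 6: T[6][1]=1·1+0=1  T[6][2]=2·15+1=31  T[6][3]=3·25+15=90
row 7: T[7][2]=2·31+1=63  T[7][3]=3·90+31=301
row 8: T[8][3]=3·301+63=966
Read S(8,3) = 966.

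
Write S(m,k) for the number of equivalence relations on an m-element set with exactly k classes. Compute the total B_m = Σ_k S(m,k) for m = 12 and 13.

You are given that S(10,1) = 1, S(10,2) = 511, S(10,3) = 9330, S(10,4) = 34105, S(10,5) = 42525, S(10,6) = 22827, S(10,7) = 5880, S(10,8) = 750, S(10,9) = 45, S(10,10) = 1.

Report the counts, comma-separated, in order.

4213597, 27644437

r11: T_11,1=1×1+0=1; T_11,2=2×511+1=1023; T_11,3=3×9330+511=28501; T_11,4=4×34105+9330=145750; T_11,5=5×42525+34105=246730; T_11,6=6×22827+42525=179487; T_11,7=7×5880+22827=63987; T_11,8=8×750+5880=11880; T_11,9=9×45+750=1155; T_11,10=10×1+45=55; T_11,11=11×0+1=1
r12: T_12,1=1×1+0=1; T_12,2=2×1023+1=2047; T_12,3=3×28501+1023=86526; T_12,4=4×145750+28501=611501; T_12,5=5×246730+145750=1379400; T_12,6=6×179487+246730=1323652; T_12,7=7×63987+179487=627396; T_12,8=8×11880+63987=159027; T_12,9=9×1155+11880=22275; T_12,10=10×55+1155=1705; T_12,11=11×1+55=66; T_12,12=12×0+1=1
r13: T_13,1=1×1+0=1; T_13,2=2×2047+1=4095; T_13,3=3×86526+2047=261625; T_13,4=4×611501+86526=2532530; T_13,5=5×1379400+611501=7508501; T_13,6=6×1323652+1379400=9321312; T_13,7=7×627396+1323652=5715424; T_13,8=8×159027+627396=1899612; T_13,9=9×22275+159027=359502; T_13,10=10×1705+22275=39325; T_13,11=11×66+1705=2431; T_13,12=12×1+66=78; T_13,13=13×0+1=1
B_12 = ΣS(12,k) = 1+2047+86526+611501+1379400+1323652+627396+159027+22275+1705+66+1 = 4213597
B_13 = ΣS(13,k) = 1+4095+261625+2532530+7508501+9321312+5715424+1899612+359502+39325+2431+78+1 = 27644437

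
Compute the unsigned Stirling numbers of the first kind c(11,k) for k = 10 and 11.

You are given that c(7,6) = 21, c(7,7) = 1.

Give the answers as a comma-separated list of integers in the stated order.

55, 1

row 8: T[8][7]=7·1+21=28  T[8][8]=7·0+1=1
row 9: T[9][8]=8·1+28=36  T[9][9]=8·0+1=1
row 10: T[10][9]=9·1+36=45  T[10][10]=9·0+1=1
row 11: T[11][10]=10·1+45=55  T[11][11]=10·0+1=1
Read c(11,10) = 55, c(11,11) = 1.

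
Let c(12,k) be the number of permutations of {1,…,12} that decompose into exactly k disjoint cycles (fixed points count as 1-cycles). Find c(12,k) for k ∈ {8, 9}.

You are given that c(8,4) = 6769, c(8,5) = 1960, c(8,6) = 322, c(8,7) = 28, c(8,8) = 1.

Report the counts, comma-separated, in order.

[9] T[9,5]:8*1960+6769=22449 · T[9,6]:8*322+1960=4536 · T[9,7]:8*28+322=546 · T[9,8]:8*1+28=36 · T[9,9]:8*0+1=1
[10] T[10,6]:9*4536+22449=63273 · T[10,7]:9*546+4536=9450 · T[10,8]:9*36+546=870 · T[10,9]:9*1+36=45
[11] T[11,7]:10*9450+63273=157773 · T[11,8]:10*870+9450=18150 · T[11,9]:10*45+870=1320
[12] T[12,8]:11*18150+157773=357423 · T[12,9]:11*1320+18150=32670
Read c(12,8) = 357423, c(12,9) = 32670.

357423, 32670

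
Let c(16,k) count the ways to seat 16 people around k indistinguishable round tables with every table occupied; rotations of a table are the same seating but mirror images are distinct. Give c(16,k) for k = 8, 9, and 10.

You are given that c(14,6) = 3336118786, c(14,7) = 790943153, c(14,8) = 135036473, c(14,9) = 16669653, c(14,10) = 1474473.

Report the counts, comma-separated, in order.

54631129553, 8207628000, 928095740

i=15: T(15,7)=3336118786+14·790943153=14409322928 | T(15,8)=790943153+14·135036473=2681453775 | T(15,9)=135036473+14·16669653=368411615 | T(15,10)=16669653+14·1474473=37312275
i=16: T(16,8)=14409322928+15·2681453775=54631129553 | T(16,9)=2681453775+15·368411615=8207628000 | T(16,10)=368411615+15·37312275=928095740
Read c(16,8) = 54631129553, c(16,9) = 8207628000, c(16,10) = 928095740.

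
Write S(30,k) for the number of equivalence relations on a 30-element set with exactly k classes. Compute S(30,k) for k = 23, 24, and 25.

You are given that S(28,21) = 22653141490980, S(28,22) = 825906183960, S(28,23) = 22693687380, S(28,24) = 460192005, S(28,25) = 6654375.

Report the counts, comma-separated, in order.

71823880393200, 2157580085700, 49402080000

r29: T_29,22=22×825906183960+22653141490980=40823077538100; T_29,23=23×22693687380+825906183960=1347860993700; T_29,24=24×460192005+22693687380=33738295500; T_29,25=25×6654375+460192005=626551380
r30: T_30,23=23×1347860993700+40823077538100=71823880393200; T_30,24=24×33738295500+1347860993700=2157580085700; T_30,25=25×626551380+33738295500=49402080000
Read S(30,23) = 71823880393200, S(30,24) = 2157580085700, S(30,25) = 49402080000.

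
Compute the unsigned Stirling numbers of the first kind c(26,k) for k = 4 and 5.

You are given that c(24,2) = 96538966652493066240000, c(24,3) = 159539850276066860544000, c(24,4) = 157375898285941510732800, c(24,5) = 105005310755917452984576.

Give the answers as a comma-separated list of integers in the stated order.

@25  (25,3):159539850276066860544000·24+96538966652493066240000→3925495373278097719296000, (25,4):157375898285941510732800·24+159539850276066860544000→3936561409138663118131200, (25,5):105005310755917452984576·24+157375898285941510732800→2677503356427960382362624
@26  (26,4):3936561409138663118131200·25+3925495373278097719296000→102339530601744675672576000, (26,5):2677503356427960382362624·25+3936561409138663118131200→70874145319837672677196800
Read c(26,4) = 102339530601744675672576000, c(26,5) = 70874145319837672677196800.

102339530601744675672576000, 70874145319837672677196800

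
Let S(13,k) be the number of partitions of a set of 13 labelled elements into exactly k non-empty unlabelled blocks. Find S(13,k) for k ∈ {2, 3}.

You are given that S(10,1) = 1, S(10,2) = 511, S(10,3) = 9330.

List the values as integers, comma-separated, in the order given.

@11  (11,1):1·1+0→1, (11,2):511·2+1→1023, (11,3):9330·3+511→28501
@12  (12,1):1·1+0→1, (12,2):1023·2+1→2047, (12,3):28501·3+1023→86526
@13  (13,2):2047·2+1→4095, (13,3):86526·3+2047→261625
Read S(13,2) = 4095, S(13,3) = 261625.

4095, 261625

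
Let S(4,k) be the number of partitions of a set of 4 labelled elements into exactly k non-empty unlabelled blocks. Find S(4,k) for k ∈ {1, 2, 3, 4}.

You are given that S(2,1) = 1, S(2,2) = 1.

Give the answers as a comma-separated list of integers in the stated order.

[3] T[3,1]:1*1+0=1 · T[3,2]:2*1+1=3 · T[3,3]:3*0+1=1
[4] T[4,1]:1*1+0=1 · T[4,2]:2*3+1=7 · T[4,3]:3*1+3=6 · T[4,4]:4*0+1=1
Read S(4,1) = 1, S(4,2) = 7, S(4,3) = 6, S(4,4) = 1.

1, 7, 6, 1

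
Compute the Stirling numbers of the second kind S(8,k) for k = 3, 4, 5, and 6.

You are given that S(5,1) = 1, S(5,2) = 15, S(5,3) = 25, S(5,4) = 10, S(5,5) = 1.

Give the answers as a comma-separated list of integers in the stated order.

966, 1701, 1050, 266

[6] T[6,1]:1*1+0=1 · T[6,2]:2*15+1=31 · T[6,3]:3*25+15=90 · T[6,4]:4*10+25=65 · T[6,5]:5*1+10=15 · T[6,6]:6*0+1=1
[7] T[7,2]:2*31+1=63 · T[7,3]:3*90+31=301 · T[7,4]:4*65+90=350 · T[7,5]:5*15+65=140 · T[7,6]:6*1+15=21
[8] T[8,3]:3*301+63=966 · T[8,4]:4*350+301=1701 · T[8,5]:5*140+350=1050 · T[8,6]:6*21+140=266
Read S(8,3) = 966, S(8,4) = 1701, S(8,5) = 1050, S(8,6) = 266.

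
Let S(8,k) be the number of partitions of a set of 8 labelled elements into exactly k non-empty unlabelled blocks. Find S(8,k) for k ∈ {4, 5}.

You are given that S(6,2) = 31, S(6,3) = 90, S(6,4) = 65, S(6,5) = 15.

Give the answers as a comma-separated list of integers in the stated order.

row 7: T[7][3]=3·90+31=301  T[7][4]=4·65+90=350  T[7][5]=5·15+65=140
row 8: T[8][4]=4·350+301=1701  T[8][5]=5·140+350=1050
Read S(8,4) = 1701, S(8,5) = 1050.

1701, 1050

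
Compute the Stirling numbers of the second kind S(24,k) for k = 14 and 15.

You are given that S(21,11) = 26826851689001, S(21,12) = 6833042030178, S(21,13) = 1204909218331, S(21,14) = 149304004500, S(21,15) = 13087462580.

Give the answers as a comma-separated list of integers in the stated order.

1362091021641000, 195820242247080

row 22: T[22][12]=12·6833042030178+26826851689001=108823356051137  T[22][13]=13·1204909218331+6833042030178=22496861868481  T[22][14]=14·149304004500+1204909218331=3295165281331  T[22][15]=15·13087462580+149304004500=345615943200
row 23: T[23][13]=13·22496861868481+108823356051137=401282560341390  T[23][14]=14·3295165281331+22496861868481=68629175807115  T[23][15]=15·345615943200+3295165281331=8479404429331
row 24: T[24][14]=14·68629175807115+401282560341390=1362091021641000  T[24][15]=15·8479404429331+68629175807115=195820242247080
Read S(24,14) = 1362091021641000, S(24,15) = 195820242247080.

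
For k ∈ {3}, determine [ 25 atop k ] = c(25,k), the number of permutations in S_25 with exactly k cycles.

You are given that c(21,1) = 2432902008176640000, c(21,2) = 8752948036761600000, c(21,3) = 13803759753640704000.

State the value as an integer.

@22  (22,1):2432902008176640000·21+0→51090942171709440000, (22,2):8752948036761600000·21+2432902008176640000→186244810780170240000, (22,3):13803759753640704000·21+8752948036761600000→298631902863216384000
@23  (23,1):51090942171709440000·22+0→1124000727777607680000, (23,2):186244810780170240000·22+51090942171709440000→4148476779335454720000, (23,3):298631902863216384000·22+186244810780170240000→6756146673770930688000
@24  (24,2):4148476779335454720000·23+1124000727777607680000→96538966652493066240000, (24,3):6756146673770930688000·23+4148476779335454720000→159539850276066860544000
@25  (25,3):159539850276066860544000·24+96538966652493066240000→3925495373278097719296000
Read c(25,3) = 3925495373278097719296000.

3925495373278097719296000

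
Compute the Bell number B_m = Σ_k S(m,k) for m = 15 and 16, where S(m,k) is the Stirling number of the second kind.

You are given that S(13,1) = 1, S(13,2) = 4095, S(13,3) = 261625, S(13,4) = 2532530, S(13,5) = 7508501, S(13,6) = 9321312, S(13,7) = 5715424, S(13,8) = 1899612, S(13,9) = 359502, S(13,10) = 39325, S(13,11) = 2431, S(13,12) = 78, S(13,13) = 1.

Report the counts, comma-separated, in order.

row 14: T[14][1]=1·1+0=1  T[14][2]=2·4095+1=8191  T[14][3]=3·261625+4095=788970  T[14][4]=4·2532530+261625=10391745  T[14][5]=5·7508501+2532530=40075035  T[14][6]=6·9321312+7508501=63436373  T[14][7]=7·5715424+9321312=49329280  T[14][8]=8·1899612+5715424=20912320  T[14][9]=9·359502+1899612=5135130  T[14][10]=10·39325+359502=752752  T[14][11]=11·2431+39325=66066  T[14][12]=12·78+2431=3367  T[14][13]=13·1+78=91  T[14][14]=14·0+1=1
row 15: T[15][1]=1·1+0=1  T[15][2]=2·8191+1=16383  T[15][3]=3·788970+8191=2375101  T[15][4]=4·10391745+788970=42355950  T[15][5]=5·40075035+10391745=210766920  T[15][6]=6·63436373+40075035=420693273  T[15][7]=7·49329280+63436373=408741333  T[15][8]=8·20912320+49329280=216627840  T[15][9]=9·5135130+20912320=67128490  T[15][10]=10·752752+5135130=12662650  T[15][11]=11·66066+752752=1479478  T[15][12]=12·3367+66066=106470  T[15][13]=13·91+3367=4550  T[15][14]=14·1+91=105  T[15][15]=15·0+1=1
row 16: T[16][1]=1·1+0=1  T[16][2]=2·16383+1=32767  T[16][3]=3·2375101+16383=7141686  T[16][4]=4·42355950+2375101=171798901  T[16][5]=5·210766920+42355950=1096190550  T[16][6]=6·420693273+210766920=2734926558  T[16][7]=7·408741333+420693273=3281882604  T[16][8]=8·216627840+408741333=2141764053  T[16][9]=9·67128490+216627840=820784250  T[16][10]=10·12662650+67128490=193754990  T[16][11]=11·1479478+12662650=28936908  T[16][12]=12·106470+1479478=2757118  T[16][13]=13·4550+106470=165620  T[16][14]=14·105+4550=6020  T[16][15]=15·1+105=120  T[16][16]=16·0+1=1
B_15 = ΣS(15,k) = 1+16383+2375101+42355950+210766920+420693273+408741333+216627840+67128490+12662650+1479478+106470+4550+105+1 = 1382958545
B_16 = ΣS(16,k) = 1+32767+7141686+171798901+1096190550+2734926558+3281882604+2141764053+820784250+193754990+28936908+2757118+165620+6020+120+1 = 10480142147

1382958545, 10480142147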